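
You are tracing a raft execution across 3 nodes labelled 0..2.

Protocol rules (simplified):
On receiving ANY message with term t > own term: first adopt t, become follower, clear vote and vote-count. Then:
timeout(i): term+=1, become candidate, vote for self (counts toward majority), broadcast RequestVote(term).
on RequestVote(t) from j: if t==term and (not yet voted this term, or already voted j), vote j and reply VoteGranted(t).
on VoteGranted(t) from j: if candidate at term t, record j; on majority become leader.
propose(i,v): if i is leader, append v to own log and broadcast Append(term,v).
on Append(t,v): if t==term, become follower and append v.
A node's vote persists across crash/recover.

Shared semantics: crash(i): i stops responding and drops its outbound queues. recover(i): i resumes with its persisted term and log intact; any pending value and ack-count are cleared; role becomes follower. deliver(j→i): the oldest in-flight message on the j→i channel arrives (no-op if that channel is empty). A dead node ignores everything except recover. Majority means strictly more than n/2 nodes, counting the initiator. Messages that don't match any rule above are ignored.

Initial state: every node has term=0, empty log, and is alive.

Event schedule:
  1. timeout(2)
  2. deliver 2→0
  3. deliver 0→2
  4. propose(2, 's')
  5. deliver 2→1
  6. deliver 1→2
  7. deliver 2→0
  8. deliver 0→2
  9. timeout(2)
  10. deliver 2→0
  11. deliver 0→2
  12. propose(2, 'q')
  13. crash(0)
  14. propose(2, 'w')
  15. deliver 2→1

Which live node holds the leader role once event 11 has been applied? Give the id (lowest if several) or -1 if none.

2

1. timeout(2):  <2:cand t1 ->
2. deliver 2→0:  <0:foll t1 ->
3. deliver 0→2:  <2:lead t1 ->
4. propose(2,'s'):  <2:lead t1 s>
5. deliver 2→1:  <1:foll t1 ->
6. deliver 1→2:  nop
7. deliver 2→0:  <0:foll t1 s>
8. deliver 0→2:  nop
9. timeout(2):  <2:cand t2 s>
10. deliver 2→0:  <0:foll t2 s>
11. deliver 0→2:  <2:lead t2 s>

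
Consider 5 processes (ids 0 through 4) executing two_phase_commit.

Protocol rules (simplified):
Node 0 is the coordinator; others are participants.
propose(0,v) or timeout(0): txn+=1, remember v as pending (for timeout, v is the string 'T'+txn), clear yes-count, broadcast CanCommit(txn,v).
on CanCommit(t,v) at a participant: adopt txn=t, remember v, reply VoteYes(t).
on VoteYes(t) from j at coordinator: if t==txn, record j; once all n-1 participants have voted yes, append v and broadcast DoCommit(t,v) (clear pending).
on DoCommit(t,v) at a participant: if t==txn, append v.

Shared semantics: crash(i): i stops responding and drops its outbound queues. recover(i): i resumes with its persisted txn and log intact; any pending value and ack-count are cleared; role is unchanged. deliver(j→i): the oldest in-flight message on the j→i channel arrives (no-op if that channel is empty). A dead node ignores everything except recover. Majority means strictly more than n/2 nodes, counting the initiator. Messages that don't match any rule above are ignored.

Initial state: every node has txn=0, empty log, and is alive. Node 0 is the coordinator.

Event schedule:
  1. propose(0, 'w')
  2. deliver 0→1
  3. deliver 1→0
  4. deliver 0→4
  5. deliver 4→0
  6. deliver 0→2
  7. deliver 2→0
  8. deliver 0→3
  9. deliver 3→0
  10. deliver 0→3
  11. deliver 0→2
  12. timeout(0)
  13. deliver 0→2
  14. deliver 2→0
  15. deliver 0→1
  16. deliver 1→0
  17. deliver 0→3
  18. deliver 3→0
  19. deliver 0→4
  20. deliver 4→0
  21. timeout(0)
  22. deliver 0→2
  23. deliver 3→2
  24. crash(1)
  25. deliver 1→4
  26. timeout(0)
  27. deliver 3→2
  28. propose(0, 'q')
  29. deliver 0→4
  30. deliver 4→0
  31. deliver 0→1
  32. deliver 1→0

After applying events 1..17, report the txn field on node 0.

1. propose(0,'w'):  <0:coor t1 ->
2. deliver 0→1:  <1:part t1 ->
3. deliver 1→0:  nop
4. deliver 0→4:  <4:part t1 ->
5. deliver 4→0:  nop
6. deliver 0→2:  <2:part t1 ->
7. deliver 2→0:  nop
8. deliver 0→3:  <3:part t1 ->
9. deliver 3→0:  <0:coor t1 w>
10. deliver 0→3:  <3:part t1 w>
11. deliver 0→2:  <2:part t1 w>
12. timeout(0):  <0:coor t2 w>
13. deliver 0→2:  <2:part t2 w>
14. deliver 2→0:  nop
15. deliver 0→1:  <1:part t1 w>
16. deliver 1→0:  nop
17. deliver 0→3:  <3:part t2 w>

2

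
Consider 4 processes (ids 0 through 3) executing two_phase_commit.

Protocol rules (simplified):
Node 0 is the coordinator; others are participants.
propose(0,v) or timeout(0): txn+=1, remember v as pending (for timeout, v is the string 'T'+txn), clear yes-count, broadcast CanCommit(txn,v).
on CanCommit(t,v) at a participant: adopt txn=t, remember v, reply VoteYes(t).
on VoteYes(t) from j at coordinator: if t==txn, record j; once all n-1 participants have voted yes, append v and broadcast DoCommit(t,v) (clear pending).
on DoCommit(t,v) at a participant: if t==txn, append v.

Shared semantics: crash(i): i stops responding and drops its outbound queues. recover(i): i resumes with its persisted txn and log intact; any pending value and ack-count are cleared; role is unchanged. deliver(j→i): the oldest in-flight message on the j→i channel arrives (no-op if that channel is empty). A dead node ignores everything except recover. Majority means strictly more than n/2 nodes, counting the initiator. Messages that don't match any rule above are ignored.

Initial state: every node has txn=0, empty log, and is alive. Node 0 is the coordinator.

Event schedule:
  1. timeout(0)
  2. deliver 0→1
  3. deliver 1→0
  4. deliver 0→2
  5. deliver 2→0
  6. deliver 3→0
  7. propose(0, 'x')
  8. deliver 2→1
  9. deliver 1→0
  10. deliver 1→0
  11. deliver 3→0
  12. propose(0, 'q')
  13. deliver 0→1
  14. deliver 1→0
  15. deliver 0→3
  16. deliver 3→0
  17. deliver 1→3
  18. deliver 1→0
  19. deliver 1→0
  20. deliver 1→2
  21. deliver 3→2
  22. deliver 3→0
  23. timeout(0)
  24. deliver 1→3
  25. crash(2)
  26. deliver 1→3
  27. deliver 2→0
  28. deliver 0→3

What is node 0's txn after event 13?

3

[1] timeout(0) → N0(coor t1 [-])
[2] deliver 0→1 → N1(part t1 [-])
[3] deliver 1→0 → ∅
[4] deliver 0→2 → N2(part t1 [-])
[5] deliver 2→0 → ∅
[6] deliver 3→0 → ∅
[7] propose(0,'x') → N0(coor t2 [-])
[8] deliver 2→1 → ∅
[9] deliver 1→0 → ∅
[10] deliver 1→0 → ∅
[11] deliver 3→0 → ∅
[12] propose(0,'q') → N0(coor t3 [-])
[13] deliver 0→1 → N1(part t2 [-])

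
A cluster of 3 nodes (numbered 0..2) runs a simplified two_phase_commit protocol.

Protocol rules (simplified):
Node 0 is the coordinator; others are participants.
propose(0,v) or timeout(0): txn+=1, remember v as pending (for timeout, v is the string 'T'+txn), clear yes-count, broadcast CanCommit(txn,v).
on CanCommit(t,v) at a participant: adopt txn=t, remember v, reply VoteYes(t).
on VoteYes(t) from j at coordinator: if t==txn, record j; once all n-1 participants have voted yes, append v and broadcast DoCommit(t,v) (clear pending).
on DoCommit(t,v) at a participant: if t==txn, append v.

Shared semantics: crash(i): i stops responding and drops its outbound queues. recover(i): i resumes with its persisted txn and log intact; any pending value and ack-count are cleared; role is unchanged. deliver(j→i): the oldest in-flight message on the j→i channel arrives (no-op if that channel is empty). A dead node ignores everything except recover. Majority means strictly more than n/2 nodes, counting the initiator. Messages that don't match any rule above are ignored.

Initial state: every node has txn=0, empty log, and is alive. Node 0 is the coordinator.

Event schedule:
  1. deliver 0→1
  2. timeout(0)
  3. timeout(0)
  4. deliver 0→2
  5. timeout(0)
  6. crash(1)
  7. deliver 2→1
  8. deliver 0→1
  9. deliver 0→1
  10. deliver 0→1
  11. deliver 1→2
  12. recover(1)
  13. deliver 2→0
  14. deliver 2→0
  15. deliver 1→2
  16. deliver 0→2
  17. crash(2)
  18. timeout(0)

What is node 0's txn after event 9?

3

step 1 deliver 0→1: —
step 2 timeout(0): 0={coor,t=1,log=-}
step 3 timeout(0): 0={coor,t=2,log=-}
step 4 deliver 0→2: 2={part,t=1,log=-}
step 5 timeout(0): 0={coor,t=3,log=-}
step 6 crash(1): 1={✗part,t=0,log=-}
step 7 deliver 2→1: —
step 8 deliver 0→1: —
step 9 deliver 0→1: —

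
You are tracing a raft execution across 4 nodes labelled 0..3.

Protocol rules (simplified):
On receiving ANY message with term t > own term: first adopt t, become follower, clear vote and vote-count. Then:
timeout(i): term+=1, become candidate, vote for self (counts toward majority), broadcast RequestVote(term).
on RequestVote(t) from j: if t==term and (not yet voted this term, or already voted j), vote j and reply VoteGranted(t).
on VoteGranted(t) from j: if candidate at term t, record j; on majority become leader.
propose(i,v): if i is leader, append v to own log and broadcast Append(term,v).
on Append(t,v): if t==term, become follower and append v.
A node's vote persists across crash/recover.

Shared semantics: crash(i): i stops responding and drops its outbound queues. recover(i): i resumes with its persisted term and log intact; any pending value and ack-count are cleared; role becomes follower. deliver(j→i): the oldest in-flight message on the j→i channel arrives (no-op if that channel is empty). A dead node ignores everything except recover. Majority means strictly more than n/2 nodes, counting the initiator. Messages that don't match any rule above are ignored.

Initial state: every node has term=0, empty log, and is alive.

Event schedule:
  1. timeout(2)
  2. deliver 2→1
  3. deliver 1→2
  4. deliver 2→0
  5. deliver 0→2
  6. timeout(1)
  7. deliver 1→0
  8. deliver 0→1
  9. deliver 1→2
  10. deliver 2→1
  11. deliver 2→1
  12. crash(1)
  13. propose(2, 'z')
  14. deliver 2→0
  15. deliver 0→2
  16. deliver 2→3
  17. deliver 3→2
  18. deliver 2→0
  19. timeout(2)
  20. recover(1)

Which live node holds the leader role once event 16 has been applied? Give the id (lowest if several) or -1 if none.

[1] timeout(2) → N2(cand t1 [-])
[2] deliver 2→1 → N1(foll t1 [-])
[3] deliver 1→2 → ∅
[4] deliver 2→0 → N0(foll t1 [-])
[5] deliver 0→2 → N2(lead t1 [-])
[6] timeout(1) → N1(cand t2 [-])
[7] deliver 1→0 → N0(foll t2 [-])
[8] deliver 0→1 → ∅
[9] deliver 1→2 → N2(foll t2 [-])
[10] deliver 2→1 → N1(lead t2 [-])
[11] deliver 2→1 → ∅
[12] crash(1) → N1(✗lead t2 [-])
[13] propose(2,'z') → ∅
[14] deliver 2→0 → ∅
[15] deliver 0→2 → ∅
[16] deliver 2→3 → N3(foll t1 [-])

-1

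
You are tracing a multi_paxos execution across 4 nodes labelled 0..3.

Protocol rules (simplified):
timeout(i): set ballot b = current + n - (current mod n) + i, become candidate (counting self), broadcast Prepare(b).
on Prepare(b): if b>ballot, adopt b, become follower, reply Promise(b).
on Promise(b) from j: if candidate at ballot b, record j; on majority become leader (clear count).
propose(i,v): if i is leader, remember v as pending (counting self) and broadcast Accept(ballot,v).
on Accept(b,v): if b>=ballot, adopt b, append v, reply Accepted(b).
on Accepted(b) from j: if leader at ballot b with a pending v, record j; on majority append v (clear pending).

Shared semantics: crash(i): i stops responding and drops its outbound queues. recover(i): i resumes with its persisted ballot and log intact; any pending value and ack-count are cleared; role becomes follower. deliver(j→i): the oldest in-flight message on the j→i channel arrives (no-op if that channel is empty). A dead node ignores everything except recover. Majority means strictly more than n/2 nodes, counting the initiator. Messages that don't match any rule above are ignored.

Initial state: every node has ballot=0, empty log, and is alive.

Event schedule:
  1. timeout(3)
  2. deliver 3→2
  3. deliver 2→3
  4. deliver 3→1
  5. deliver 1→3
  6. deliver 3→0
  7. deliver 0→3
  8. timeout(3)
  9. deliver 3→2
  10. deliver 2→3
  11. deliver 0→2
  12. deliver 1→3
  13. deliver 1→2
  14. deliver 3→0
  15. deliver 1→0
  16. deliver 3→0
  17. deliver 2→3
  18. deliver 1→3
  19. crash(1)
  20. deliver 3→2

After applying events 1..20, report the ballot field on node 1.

[1] timeout(3) → N3(cand b7 [-])
[2] deliver 3→2 → N2(foll b7 [-])
[3] deliver 2→3 → ∅
[4] deliver 3→1 → N1(foll b7 [-])
[5] deliver 1→3 → N3(lead b7 [-])
[6] deliver 3→0 → N0(foll b7 [-])
[7] deliver 0→3 → ∅
[8] timeout(3) → N3(cand b11 [-])
[9] deliver 3→2 → N2(foll b11 [-])
[10] deliver 2→3 → ∅
[11] deliver 0→2 → ∅
[12] deliver 1→3 → ∅
[13] deliver 1→2 → ∅
[14] deliver 3→0 → N0(foll b11 [-])
[15] deliver 1→0 → ∅
[16] deliver 3→0 → ∅
[17] deliver 2→3 → ∅
[18] deliver 1→3 → ∅
[19] crash(1) → N1(✗foll b7 [-])
[20] deliver 3→2 → ∅

7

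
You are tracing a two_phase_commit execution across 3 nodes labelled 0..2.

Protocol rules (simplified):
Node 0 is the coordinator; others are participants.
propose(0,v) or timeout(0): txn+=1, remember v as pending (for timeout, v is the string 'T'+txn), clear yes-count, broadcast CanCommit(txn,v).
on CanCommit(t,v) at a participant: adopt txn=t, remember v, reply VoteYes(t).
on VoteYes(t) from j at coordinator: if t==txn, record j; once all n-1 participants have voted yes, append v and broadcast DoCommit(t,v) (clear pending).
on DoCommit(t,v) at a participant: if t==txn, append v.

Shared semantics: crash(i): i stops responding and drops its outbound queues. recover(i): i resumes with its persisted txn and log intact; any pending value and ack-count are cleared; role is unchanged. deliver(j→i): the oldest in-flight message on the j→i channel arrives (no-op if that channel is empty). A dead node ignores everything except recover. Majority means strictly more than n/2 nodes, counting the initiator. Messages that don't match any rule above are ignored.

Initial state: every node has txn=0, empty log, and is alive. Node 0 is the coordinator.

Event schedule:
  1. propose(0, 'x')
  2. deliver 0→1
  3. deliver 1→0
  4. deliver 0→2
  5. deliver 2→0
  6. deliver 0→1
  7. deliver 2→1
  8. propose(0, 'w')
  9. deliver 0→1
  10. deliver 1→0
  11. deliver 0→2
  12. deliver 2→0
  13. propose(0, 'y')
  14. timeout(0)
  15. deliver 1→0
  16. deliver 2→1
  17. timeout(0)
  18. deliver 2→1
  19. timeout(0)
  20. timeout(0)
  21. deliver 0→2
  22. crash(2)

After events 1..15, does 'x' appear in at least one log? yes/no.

step 1 propose(0,'x'): 0={coor,t=1,log=-}
step 2 deliver 0→1: 1={part,t=1,log=-}
step 3 deliver 1→0: —
step 4 deliver 0→2: 2={part,t=1,log=-}
step 5 deliver 2→0: 0={coor,t=1,log=x}
step 6 deliver 0→1: 1={part,t=1,log=x}
step 7 deliver 2→1: —
step 8 propose(0,'w'): 0={coor,t=2,log=x}
step 9 deliver 0→1: 1={part,t=2,log=x}
step 10 deliver 1→0: —
step 11 deliver 0→2: 2={part,t=1,log=x}
step 12 deliver 2→0: —
step 13 propose(0,'y'): 0={coor,t=3,log=x}
step 14 timeout(0): 0={coor,t=4,log=x}
step 15 deliver 1→0: —

yes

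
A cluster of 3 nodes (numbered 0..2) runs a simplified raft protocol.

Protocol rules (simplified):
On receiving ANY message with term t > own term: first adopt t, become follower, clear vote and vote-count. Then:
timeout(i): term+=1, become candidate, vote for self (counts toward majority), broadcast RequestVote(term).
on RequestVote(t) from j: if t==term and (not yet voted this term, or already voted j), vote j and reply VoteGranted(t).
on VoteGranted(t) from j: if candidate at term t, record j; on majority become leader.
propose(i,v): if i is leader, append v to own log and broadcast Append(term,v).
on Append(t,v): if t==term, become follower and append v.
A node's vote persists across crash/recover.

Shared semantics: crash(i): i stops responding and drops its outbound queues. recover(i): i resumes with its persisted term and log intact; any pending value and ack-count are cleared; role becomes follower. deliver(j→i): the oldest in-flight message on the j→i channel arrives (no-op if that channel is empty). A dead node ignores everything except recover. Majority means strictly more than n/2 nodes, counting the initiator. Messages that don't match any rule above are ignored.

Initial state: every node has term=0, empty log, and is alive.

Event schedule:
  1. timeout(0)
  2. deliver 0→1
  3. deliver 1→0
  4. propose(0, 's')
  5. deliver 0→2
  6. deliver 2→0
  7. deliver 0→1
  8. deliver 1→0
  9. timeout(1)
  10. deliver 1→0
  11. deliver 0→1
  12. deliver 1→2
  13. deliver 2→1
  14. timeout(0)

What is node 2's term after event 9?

step 1 timeout(0): 0={cand,t=1,log=-}
step 2 deliver 0→1: 1={foll,t=1,log=-}
step 3 deliver 1→0: 0={lead,t=1,log=-}
step 4 propose(0,'s'): 0={lead,t=1,log=s}
step 5 deliver 0→2: 2={foll,t=1,log=-}
step 6 deliver 2→0: —
step 7 deliver 0→1: 1={foll,t=1,log=s}
step 8 deliver 1→0: —
step 9 timeout(1): 1={cand,t=2,log=s}

1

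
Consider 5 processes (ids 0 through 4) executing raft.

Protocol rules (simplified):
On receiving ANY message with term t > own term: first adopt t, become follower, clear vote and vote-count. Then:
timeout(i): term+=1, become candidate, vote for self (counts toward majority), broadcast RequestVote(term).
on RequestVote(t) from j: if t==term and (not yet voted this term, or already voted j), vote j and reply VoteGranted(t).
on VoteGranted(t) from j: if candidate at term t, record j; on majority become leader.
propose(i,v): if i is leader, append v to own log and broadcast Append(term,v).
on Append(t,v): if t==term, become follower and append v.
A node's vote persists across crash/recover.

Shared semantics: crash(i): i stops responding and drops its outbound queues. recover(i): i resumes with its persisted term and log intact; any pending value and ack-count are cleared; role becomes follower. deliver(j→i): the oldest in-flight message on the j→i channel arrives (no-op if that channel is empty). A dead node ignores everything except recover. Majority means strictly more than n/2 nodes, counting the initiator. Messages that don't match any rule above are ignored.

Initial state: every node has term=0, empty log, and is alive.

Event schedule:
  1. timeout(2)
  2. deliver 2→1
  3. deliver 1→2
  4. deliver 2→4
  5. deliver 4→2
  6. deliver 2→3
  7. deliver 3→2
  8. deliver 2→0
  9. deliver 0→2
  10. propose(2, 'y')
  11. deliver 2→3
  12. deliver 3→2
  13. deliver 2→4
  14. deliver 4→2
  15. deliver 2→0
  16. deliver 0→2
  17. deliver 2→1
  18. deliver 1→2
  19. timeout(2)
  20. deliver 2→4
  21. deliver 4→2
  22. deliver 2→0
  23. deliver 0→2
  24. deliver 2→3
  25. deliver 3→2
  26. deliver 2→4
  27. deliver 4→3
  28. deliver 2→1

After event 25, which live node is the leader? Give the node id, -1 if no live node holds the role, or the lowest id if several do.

2

step 1 timeout(2): 2={cand,t=1,log=-}
step 2 deliver 2→1: 1={foll,t=1,log=-}
step 3 deliver 1→2: —
step 4 deliver 2→4: 4={foll,t=1,log=-}
step 5 deliver 4→2: 2={lead,t=1,log=-}
step 6 deliver 2→3: 3={foll,t=1,log=-}
step 7 deliver 3→2: —
step 8 deliver 2→0: 0={foll,t=1,log=-}
step 9 deliver 0→2: —
step 10 propose(2,'y'): 2={lead,t=1,log=y}
step 11 deliver 2→3: 3={foll,t=1,log=y}
step 12 deliver 3→2: —
step 13 deliver 2→4: 4={foll,t=1,log=y}
step 14 deliver 4→2: —
step 15 deliver 2→0: 0={foll,t=1,log=y}
step 16 deliver 0→2: —
step 17 deliver 2→1: 1={foll,t=1,log=y}
step 18 deliver 1→2: —
step 19 timeout(2): 2={cand,t=2,log=y}
step 20 deliver 2→4: 4={foll,t=2,log=y}
step 21 deliver 4→2: —
step 22 deliver 2→0: 0={foll,t=2,log=y}
step 23 deliver 0→2: 2={lead,t=2,log=y}
step 24 deliver 2→3: 3={foll,t=2,log=y}
step 25 deliver 3→2: —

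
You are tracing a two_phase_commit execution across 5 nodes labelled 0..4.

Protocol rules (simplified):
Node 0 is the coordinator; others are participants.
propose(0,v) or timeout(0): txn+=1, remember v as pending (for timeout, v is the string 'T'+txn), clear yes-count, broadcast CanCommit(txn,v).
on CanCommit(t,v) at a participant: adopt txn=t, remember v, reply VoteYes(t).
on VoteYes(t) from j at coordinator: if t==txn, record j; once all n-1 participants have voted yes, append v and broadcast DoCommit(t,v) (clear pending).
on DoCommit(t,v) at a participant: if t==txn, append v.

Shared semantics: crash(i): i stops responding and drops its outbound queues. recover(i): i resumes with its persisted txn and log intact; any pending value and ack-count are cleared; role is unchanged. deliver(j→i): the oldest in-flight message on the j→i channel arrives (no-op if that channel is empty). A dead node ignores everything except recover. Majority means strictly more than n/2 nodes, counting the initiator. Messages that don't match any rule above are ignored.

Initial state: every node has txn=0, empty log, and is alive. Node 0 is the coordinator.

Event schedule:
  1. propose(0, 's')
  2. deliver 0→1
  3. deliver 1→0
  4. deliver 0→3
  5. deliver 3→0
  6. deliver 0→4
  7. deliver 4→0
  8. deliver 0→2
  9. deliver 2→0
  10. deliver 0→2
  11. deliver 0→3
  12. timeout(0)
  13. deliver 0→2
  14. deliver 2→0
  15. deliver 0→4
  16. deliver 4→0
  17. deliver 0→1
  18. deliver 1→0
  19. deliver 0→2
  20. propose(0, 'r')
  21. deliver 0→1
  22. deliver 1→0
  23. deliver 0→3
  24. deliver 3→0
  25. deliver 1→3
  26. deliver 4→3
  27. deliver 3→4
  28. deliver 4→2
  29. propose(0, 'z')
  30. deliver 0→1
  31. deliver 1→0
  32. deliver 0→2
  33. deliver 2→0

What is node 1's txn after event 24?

[1] propose(0,'s') → N0(coor t1 [-])
[2] deliver 0→1 → N1(part t1 [-])
[3] deliver 1→0 → ∅
[4] deliver 0→3 → N3(part t1 [-])
[5] deliver 3→0 → ∅
[6] deliver 0→4 → N4(part t1 [-])
[7] deliver 4→0 → ∅
[8] deliver 0→2 → N2(part t1 [-])
[9] deliver 2→0 → N0(coor t1 [s])
[10] deliver 0→2 → N2(part t1 [s])
[11] deliver 0→3 → N3(part t1 [s])
[12] timeout(0) → N0(coor t2 [s])
[13] deliver 0→2 → N2(part t2 [s])
[14] deliver 2→0 → ∅
[15] deliver 0→4 → N4(part t1 [s])
[16] deliver 4→0 → ∅
[17] deliver 0→1 → N1(part t1 [s])
[18] deliver 1→0 → ∅
[19] deliver 0→2 → ∅
[20] propose(0,'r') → N0(coor t3 [s])
[21] deliver 0→1 → N1(part t2 [s])
[22] deliver 1→0 → ∅
[23] deliver 0→3 → N3(part t2 [s])
[24] deliver 3→0 → ∅

2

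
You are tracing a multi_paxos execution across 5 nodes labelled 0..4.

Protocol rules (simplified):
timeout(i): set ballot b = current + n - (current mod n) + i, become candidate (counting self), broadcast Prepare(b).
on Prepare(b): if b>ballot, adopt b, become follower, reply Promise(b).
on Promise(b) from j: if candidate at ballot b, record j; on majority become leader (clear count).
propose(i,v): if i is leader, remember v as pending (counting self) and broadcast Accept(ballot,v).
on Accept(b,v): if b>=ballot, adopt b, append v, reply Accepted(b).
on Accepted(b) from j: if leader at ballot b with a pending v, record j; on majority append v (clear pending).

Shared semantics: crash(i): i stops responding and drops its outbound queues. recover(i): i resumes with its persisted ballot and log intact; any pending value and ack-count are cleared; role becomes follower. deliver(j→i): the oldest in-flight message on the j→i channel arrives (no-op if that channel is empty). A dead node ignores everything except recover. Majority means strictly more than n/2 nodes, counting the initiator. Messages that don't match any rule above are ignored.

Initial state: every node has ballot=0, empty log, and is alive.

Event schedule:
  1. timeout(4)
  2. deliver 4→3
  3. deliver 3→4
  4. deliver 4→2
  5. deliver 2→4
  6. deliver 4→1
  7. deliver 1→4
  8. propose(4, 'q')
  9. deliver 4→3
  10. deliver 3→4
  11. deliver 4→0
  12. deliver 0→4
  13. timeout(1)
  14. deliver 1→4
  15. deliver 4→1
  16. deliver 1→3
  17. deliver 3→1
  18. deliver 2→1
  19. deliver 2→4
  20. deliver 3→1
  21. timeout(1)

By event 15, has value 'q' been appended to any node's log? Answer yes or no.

yes

e1 timeout(4): 4[cand,b=9,-]
e2 deliver 4→3: 3[foll,b=9,-]
e3 deliver 3→4: ·
e4 deliver 4→2: 2[foll,b=9,-]
e5 deliver 2→4: 4[lead,b=9,-]
e6 deliver 4→1: 1[foll,b=9,-]
e7 deliver 1→4: ·
e8 propose(4,'q'): ·
e9 deliver 4→3: 3[foll,b=9,q]
e10 deliver 3→4: ·
e11 deliver 4→0: 0[foll,b=9,-]
e12 deliver 0→4: ·
e13 timeout(1): 1[cand,b=11,-]
e14 deliver 1→4: 4[foll,b=11,-]
e15 deliver 4→1: ·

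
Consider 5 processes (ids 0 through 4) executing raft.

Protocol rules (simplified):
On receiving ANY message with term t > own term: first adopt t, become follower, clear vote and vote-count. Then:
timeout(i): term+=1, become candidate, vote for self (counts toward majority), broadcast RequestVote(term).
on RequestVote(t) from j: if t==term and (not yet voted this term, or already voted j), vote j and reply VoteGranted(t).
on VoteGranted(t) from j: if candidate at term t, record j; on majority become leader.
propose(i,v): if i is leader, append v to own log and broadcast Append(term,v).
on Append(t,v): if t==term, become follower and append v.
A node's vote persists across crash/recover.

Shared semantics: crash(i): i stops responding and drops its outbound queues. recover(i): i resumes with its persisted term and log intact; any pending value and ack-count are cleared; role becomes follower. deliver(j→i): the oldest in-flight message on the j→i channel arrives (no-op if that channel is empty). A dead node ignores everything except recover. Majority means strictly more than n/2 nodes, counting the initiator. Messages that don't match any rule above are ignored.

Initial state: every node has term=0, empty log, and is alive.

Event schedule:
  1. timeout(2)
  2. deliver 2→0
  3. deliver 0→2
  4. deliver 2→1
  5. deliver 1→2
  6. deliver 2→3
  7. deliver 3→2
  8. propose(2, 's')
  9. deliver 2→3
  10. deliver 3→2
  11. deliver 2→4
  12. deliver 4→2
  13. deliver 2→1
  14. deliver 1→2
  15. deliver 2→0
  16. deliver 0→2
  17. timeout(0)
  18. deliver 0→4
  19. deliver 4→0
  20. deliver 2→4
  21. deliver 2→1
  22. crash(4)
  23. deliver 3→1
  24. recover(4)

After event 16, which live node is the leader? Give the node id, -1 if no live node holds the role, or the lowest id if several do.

2

after 1 — timeout(2): n2:cand/t1/[-]
after 2 — deliver 2→0: n0:foll/t1/[-]
after 3 — deliver 0→2: ·
after 4 — deliver 2→1: n1:foll/t1/[-]
after 5 — deliver 1→2: n2:lead/t1/[-]
after 6 — deliver 2→3: n3:foll/t1/[-]
after 7 — deliver 3→2: ·
after 8 — propose(2,'s'): n2:lead/t1/[s]
after 9 — deliver 2→3: n3:foll/t1/[s]
after 10 — deliver 3→2: ·
after 11 — deliver 2→4: n4:foll/t1/[-]
after 12 — deliver 4→2: ·
after 13 — deliver 2→1: n1:foll/t1/[s]
after 14 — deliver 1→2: ·
after 15 — deliver 2→0: n0:foll/t1/[s]
after 16 — deliver 0→2: ·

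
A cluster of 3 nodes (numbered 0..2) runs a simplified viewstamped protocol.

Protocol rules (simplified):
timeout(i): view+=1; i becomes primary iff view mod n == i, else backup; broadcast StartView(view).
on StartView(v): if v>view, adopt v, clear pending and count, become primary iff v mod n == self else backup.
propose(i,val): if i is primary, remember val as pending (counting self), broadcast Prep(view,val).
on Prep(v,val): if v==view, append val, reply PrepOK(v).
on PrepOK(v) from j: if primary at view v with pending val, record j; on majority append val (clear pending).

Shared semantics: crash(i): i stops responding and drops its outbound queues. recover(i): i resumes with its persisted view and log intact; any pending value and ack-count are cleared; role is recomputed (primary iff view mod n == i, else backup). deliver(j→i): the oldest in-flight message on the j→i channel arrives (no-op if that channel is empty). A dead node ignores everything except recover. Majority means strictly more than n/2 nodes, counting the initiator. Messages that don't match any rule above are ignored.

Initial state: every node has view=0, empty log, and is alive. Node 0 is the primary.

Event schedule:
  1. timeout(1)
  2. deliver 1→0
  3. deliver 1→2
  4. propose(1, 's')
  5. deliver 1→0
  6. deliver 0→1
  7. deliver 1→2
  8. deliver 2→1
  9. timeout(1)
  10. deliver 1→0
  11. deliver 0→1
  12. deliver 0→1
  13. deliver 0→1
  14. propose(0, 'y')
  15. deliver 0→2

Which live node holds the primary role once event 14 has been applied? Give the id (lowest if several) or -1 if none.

1. timeout(1):  <1:prim v1 ->
2. deliver 1→0:  <0:back v1 ->
3. deliver 1→2:  <2:back v1 ->
4. propose(1,'s'):  nop
5. deliver 1→0:  <0:back v1 s>
6. deliver 0→1:  <1:prim v1 s>
7. deliver 1→2:  <2:back v1 s>
8. deliver 2→1:  nop
9. timeout(1):  <1:back v2 s>
10. deliver 1→0:  <0:back v2 s>
11. deliver 0→1:  nop
12. deliver 0→1:  nop
13. deliver 0→1:  nop
14. propose(0,'y'):  nop

-1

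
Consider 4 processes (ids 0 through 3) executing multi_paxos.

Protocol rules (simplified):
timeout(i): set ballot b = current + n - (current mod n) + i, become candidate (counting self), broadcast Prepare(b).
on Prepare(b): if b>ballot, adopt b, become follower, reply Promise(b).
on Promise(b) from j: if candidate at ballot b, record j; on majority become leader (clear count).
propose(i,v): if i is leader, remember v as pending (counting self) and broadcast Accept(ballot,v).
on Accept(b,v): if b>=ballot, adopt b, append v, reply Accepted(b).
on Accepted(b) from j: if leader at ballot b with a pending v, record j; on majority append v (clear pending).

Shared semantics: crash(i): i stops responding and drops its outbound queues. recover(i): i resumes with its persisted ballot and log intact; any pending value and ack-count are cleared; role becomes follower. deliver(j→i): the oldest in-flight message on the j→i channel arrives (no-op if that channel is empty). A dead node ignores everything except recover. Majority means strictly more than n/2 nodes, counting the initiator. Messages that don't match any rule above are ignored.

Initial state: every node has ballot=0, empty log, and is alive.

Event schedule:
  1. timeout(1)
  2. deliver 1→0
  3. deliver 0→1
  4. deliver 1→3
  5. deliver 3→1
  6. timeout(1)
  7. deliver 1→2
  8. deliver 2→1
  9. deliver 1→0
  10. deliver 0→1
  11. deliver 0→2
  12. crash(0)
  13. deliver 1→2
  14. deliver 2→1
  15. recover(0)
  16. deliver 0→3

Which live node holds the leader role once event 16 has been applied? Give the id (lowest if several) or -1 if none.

1

after 1 — timeout(1): n1:cand/b5/[-]
after 2 — deliver 1→0: n0:foll/b5/[-]
after 3 — deliver 0→1: ·
after 4 — deliver 1→3: n3:foll/b5/[-]
after 5 — deliver 3→1: n1:lead/b5/[-]
after 6 — timeout(1): n1:cand/b9/[-]
after 7 — deliver 1→2: n2:foll/b5/[-]
after 8 — deliver 2→1: ·
after 9 — deliver 1→0: n0:foll/b9/[-]
after 10 — deliver 0→1: ·
after 11 — deliver 0→2: ·
after 12 — crash(0): n0:✗foll/b9/[-]
after 13 — deliver 1→2: n2:foll/b9/[-]
after 14 — deliver 2→1: n1:lead/b9/[-]
after 15 — recover(0): n0:foll/b9/[-]
after 16 — deliver 0→3: ·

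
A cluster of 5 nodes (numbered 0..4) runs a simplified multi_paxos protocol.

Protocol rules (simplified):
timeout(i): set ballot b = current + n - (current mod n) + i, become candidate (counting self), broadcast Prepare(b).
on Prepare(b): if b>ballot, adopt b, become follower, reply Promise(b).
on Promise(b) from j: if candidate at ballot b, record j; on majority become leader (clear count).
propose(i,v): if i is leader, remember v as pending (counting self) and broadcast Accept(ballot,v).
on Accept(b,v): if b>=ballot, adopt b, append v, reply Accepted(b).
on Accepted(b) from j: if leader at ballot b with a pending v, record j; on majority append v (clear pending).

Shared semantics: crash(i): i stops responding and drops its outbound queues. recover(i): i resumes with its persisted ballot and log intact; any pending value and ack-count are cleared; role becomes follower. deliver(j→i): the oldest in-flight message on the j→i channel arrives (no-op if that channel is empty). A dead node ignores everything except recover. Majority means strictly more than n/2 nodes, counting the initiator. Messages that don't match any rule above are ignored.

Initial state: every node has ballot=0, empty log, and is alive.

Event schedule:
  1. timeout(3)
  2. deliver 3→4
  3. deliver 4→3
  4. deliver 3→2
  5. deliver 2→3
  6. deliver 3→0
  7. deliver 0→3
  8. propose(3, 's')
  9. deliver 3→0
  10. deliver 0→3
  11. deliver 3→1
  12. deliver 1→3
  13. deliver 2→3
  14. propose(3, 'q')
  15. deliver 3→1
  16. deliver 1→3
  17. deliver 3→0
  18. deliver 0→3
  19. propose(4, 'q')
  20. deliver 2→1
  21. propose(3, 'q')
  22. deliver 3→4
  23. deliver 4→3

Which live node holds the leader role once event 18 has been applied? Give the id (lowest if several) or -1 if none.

after 1 — timeout(3): n3:cand/b8/[-]
after 2 — deliver 3→4: n4:foll/b8/[-]
after 3 — deliver 4→3: ·
after 4 — deliver 3→2: n2:foll/b8/[-]
after 5 — deliver 2→3: n3:lead/b8/[-]
after 6 — deliver 3→0: n0:foll/b8/[-]
after 7 — deliver 0→3: ·
after 8 — propose(3,'s'): ·
after 9 — deliver 3→0: n0:foll/b8/[s]
after 10 — deliver 0→3: ·
after 11 — deliver 3→1: n1:foll/b8/[-]
after 12 — deliver 1→3: ·
after 13 — deliver 2→3: ·
after 14 — propose(3,'q'): ·
after 15 — deliver 3→1: n1:foll/b8/[s]
after 16 — deliver 1→3: ·
after 17 — deliver 3→0: n0:foll/b8/[s,q]
after 18 — deliver 0→3: n3:lead/b8/[q]

3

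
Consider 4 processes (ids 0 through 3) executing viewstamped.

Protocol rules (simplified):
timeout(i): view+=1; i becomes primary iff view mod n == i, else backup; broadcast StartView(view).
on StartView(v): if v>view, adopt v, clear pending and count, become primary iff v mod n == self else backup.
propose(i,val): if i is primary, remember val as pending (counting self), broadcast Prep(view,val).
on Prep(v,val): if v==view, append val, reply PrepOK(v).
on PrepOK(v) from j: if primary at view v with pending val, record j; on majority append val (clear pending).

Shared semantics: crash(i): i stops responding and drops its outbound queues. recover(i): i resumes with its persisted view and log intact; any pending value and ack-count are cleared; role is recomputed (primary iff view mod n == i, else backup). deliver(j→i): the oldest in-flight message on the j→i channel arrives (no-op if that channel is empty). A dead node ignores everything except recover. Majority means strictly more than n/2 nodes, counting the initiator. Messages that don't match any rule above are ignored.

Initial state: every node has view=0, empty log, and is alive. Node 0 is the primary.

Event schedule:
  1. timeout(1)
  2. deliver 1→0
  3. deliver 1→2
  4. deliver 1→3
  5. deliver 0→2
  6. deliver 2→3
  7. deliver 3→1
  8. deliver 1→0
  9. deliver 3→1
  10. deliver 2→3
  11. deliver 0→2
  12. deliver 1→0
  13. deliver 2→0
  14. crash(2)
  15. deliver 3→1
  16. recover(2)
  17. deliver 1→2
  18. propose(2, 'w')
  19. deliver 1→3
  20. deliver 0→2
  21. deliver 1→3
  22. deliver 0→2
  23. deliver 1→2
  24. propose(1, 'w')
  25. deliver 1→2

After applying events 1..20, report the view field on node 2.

e1 timeout(1): 1[prim,v=1,-]
e2 deliver 1→0: 0[back,v=1,-]
e3 deliver 1→2: 2[back,v=1,-]
e4 deliver 1→3: 3[back,v=1,-]
e5 deliver 0→2: ·
e6 deliver 2→3: ·
e7 deliver 3→1: ·
e8 deliver 1→0: ·
e9 deliver 3→1: ·
e10 deliver 2→3: ·
e11 deliver 0→2: ·
e12 deliver 1→0: ·
e13 deliver 2→0: ·
e14 crash(2): 2[✗back,v=1,-]
e15 deliver 3→1: ·
e16 recover(2): 2[back,v=1,-]
e17 deliver 1→2: ·
e18 propose(2,'w'): ·
e19 deliver 1→3: ·
e20 deliver 0→2: ·

1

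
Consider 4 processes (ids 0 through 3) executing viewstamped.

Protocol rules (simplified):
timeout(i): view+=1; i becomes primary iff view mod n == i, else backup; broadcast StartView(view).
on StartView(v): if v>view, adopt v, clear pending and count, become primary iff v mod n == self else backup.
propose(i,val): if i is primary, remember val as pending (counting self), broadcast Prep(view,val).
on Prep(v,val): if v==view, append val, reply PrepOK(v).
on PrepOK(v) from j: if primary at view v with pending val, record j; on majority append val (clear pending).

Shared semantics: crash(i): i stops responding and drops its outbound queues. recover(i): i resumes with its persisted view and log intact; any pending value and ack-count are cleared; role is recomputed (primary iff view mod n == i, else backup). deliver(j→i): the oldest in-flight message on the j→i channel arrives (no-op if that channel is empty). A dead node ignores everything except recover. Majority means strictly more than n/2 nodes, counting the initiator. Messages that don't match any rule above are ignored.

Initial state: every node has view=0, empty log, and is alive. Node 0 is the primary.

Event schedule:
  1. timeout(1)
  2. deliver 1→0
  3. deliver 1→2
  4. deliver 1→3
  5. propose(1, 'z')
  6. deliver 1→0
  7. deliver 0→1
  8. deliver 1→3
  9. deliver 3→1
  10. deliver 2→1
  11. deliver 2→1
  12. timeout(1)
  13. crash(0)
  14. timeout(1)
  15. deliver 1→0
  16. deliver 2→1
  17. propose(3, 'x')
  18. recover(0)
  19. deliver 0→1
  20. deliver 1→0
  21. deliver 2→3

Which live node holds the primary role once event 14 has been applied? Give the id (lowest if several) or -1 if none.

-1

step 1 timeout(1): 1={prim,v=1,log=-}
step 2 deliver 1→0: 0={back,v=1,log=-}
step 3 deliver 1→2: 2={back,v=1,log=-}
step 4 deliver 1→3: 3={back,v=1,log=-}
step 5 propose(1,'z'): —
step 6 deliver 1→0: 0={back,v=1,log=z}
step 7 deliver 0→1: —
step 8 deliver 1→3: 3={back,v=1,log=z}
step 9 deliver 3→1: 1={prim,v=1,log=z}
step 10 deliver 2→1: —
step 11 deliver 2→1: —
step 12 timeout(1): 1={back,v=2,log=z}
step 13 crash(0): 0={✗back,v=1,log=z}
step 14 timeout(1): 1={back,v=3,log=z}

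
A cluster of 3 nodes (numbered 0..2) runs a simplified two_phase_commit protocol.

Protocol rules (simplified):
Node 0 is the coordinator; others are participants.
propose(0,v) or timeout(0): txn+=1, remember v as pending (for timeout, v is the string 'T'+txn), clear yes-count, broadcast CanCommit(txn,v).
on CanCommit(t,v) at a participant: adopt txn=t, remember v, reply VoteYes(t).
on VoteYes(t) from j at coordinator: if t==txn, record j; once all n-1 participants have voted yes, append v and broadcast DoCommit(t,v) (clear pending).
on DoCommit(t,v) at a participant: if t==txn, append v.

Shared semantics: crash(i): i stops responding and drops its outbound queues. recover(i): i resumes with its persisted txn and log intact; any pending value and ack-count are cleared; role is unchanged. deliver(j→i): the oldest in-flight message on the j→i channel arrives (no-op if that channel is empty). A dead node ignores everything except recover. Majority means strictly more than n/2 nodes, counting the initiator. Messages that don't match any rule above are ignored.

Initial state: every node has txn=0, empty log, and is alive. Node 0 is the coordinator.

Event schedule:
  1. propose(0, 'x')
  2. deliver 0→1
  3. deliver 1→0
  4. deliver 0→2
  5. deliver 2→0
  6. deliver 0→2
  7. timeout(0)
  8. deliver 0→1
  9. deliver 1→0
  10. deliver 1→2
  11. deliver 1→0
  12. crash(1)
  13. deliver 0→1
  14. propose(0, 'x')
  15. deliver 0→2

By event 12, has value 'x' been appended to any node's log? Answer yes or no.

yes

[1] propose(0,'x') → N0(coor t1 [-])
[2] deliver 0→1 → N1(part t1 [-])
[3] deliver 1→0 → ∅
[4] deliver 0→2 → N2(part t1 [-])
[5] deliver 2→0 → N0(coor t1 [x])
[6] deliver 0→2 → N2(part t1 [x])
[7] timeout(0) → N0(coor t2 [x])
[8] deliver 0→1 → N1(part t1 [x])
[9] deliver 1→0 → ∅
[10] deliver 1→2 → ∅
[11] deliver 1→0 → ∅
[12] crash(1) → N1(✗part t1 [x])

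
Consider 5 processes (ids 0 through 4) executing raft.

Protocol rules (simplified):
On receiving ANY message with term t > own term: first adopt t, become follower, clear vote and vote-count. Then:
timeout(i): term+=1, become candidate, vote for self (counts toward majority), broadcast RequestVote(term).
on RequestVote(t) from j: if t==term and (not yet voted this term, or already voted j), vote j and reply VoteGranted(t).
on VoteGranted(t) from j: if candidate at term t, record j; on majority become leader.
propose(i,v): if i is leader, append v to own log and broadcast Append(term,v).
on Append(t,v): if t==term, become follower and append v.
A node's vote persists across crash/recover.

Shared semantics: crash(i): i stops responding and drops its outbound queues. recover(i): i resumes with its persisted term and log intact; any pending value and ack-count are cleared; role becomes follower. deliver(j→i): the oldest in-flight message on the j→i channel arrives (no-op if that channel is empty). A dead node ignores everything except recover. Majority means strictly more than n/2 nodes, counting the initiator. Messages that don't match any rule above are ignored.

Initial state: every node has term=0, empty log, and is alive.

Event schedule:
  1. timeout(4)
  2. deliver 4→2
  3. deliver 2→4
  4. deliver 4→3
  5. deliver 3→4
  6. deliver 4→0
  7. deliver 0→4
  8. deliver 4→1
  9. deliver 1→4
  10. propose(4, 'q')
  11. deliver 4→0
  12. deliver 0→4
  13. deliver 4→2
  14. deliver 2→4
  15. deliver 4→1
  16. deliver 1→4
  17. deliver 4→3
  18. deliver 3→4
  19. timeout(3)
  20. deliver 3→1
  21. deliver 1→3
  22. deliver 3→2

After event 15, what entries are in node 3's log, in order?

empty

[1] timeout(4) → N4(cand t1 [-])
[2] deliver 4→2 → N2(foll t1 [-])
[3] deliver 2→4 → ∅
[4] deliver 4→3 → N3(foll t1 [-])
[5] deliver 3→4 → N4(lead t1 [-])
[6] deliver 4→0 → N0(foll t1 [-])
[7] deliver 0→4 → ∅
[8] deliver 4→1 → N1(foll t1 [-])
[9] deliver 1→4 → ∅
[10] propose(4,'q') → N4(lead t1 [q])
[11] deliver 4→0 → N0(foll t1 [q])
[12] deliver 0→4 → ∅
[13] deliver 4→2 → N2(foll t1 [q])
[14] deliver 2→4 → ∅
[15] deliver 4→1 → N1(foll t1 [q])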